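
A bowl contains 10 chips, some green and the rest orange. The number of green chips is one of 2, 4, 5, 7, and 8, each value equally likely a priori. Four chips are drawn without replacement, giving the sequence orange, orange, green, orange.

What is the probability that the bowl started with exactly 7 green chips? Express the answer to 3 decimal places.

The likelihood of the observed sequence under each hypothesis: P(data | r = 2) = (8/10)(7/9)(2/8)(6/7) = 0.13333; P(data | r = 4) = (6/10)(5/9)(4/8)(4/7) = 0.095238; P(data | r = 5) = (5/10)(4/9)(5/8)(3/7) = 0.059524; P(data | r = 7) = (3/10)(2/9)(7/8)(1/7) = 0.0083333; P(data | r = 8) = (2/10)(1/9)(8/8)(0/7) = 0.
Multiplying each by its prior: 1/5 · 0.13333 = 0.026667, 1/5 · 0.095238 = 0.019048, 1/5 · 0.059524 = 0.011905, 1/5 · 0.0083333 = 0.0016667, 1/5 · 0 = 0; summing to 0.059286.
Therefore the posterior P(r = 7 | data) = (0.0016667) / (0.059286) = 0.028112.

0.028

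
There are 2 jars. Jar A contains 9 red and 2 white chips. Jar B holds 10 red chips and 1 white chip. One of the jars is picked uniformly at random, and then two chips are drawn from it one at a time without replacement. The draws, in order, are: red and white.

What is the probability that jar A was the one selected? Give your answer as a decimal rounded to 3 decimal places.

0.643

For each hypothesis, P(data | H) works out to: P(data | jar A) = (9/11)(2/10) = 9/55; P(data | jar B) = (10/11)(1/10) = 1/11.
Multiplying each by its prior: 1/2 · 9/55 = 9/110, 1/2 · 1/11 = 1/22; with total 7/55.
By Bayes' rule, P(jar A | data) = (9/110) / (7/55) = 9/14.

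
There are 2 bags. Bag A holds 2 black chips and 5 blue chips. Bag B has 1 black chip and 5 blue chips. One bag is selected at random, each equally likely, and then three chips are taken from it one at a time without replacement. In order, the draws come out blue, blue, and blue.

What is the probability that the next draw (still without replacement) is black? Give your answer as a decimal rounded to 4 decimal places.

0.3939

The likelihood of the observed sequence under each hypothesis: P(data | bag A) = (5/7)(4/6)(3/5) = 2/7; P(data | bag B) = (5/6)(4/5)(3/4) = 1/2.
Multiplying each by its prior: 1/2 · 2/7 = 1/7, 1/2 · 1/2 = 1/4; with total 11/28.
Dividing through by the total gives posterior P(bag A | data) = 4/11, P(bag B | data) = 7/11.
So P(black next | data) = Σ P(black next | H) P(H | data) = (1/2)(4/11) + (1/3)(7/11) = 13/33.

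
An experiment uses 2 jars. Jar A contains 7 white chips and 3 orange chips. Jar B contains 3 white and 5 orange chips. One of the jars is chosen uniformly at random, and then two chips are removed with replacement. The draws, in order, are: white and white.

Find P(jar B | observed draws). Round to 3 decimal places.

0.223

For each hypothesis, P(data | H) works out to: P(data | jar A) = (7/10)(7/10) = 0.49; P(data | jar B) = (3/8)(3/8) = 0.14062.
Weighting by the prior gives 1/2 · 0.49 = 0.245, 1/2 · 0.14062 = 0.070312; these sum to 0.31531.
Hence P(jar B | data) = (0.070312) / (0.31531) = 0.22299.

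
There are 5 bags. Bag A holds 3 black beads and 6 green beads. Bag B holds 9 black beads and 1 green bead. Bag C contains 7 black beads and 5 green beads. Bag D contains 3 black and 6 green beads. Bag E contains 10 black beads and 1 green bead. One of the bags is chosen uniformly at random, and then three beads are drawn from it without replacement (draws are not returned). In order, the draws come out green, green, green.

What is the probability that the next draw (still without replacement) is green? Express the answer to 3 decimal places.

0.476

For each hypothesis, P(data | H) works out to: P(data | bag A) = (6/9)(5/8)(4/7) = 0.2381; P(data | bag B) = (1/10)(0/9) = 0; P(data | bag C) = (5/12)(4/11)(3/10) = 0.045455; P(data | bag D) = (6/9)(5/8)(4/7) = 0.2381; P(data | bag E) = (1/11)(0/10) = 0.
The prior-weighted likelihoods are 1/5 · 0.2381 = 0.047619, 1/5 · 0 = 0, 1/5 · 0.045455 = 0.0090909, 1/5 · 0.2381 = 0.047619, 1/5 · 0 = 0; these sum to 0.10433.
Normalising, the posterior is P(bag A | data) = 0.45643, P(bag B | data) = 0, P(bag C | data) = 0.087137, P(bag D | data) = 0.45643, P(bag E | data) = 0.
So P(green next | data) = Σ P(green next | H) P(H | data) = (1/2)(0.45643) + (2/9)(0.087137) + (1/2)(0.45643) = 0.4758.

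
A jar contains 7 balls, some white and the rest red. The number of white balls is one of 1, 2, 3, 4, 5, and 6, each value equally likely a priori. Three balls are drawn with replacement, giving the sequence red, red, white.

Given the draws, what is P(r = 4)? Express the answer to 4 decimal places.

0.1837

Compute the likelihood of the observed sequence for each case: P(data | r = 1) = (6/7)(6/7)(1/7) = 0.10496; P(data | r = 2) = (5/7)(5/7)(2/7) = 0.14577; P(data | r = 3) = (4/7)(4/7)(3/7) = 0.13994; P(data | r = 4) = (3/7)(3/7)(4/7) = 0.10496; P(data | r = 5) = (2/7)(2/7)(5/7) = 0.058309; P(data | r = 6) = (1/7)(1/7)(6/7) = 0.017493.
The prior-weighted likelihoods are 1/6 · 0.10496 = 0.017493, 1/6 · 0.14577 = 0.024295, 1/6 · 0.13994 = 0.023324, 1/6 · 0.10496 = 0.017493, 1/6 · 0.058309 = 0.0097182, 1/6 · 0.017493 = 0.0029155; with total 0.095238.
Hence P(r = 4 | data) = (0.017493) / (0.095238) = 0.18367.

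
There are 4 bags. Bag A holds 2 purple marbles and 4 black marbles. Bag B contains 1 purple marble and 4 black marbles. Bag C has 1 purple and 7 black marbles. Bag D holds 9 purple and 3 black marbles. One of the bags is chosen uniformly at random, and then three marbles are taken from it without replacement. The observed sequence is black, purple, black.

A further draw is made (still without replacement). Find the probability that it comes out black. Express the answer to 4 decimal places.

0.8179

Under each hypothesis, the probability of the observed sequence is: P(data | bag A) = (4/6)(2/5)(3/4) = 0.2; P(data | bag B) = (4/5)(1/4)(3/3) = 0.2; P(data | bag C) = (7/8)(1/7)(6/6) = 0.125; P(data | bag D) = (3/12)(9/11)(2/10) = 0.040909.
Multiplying each by its prior: 1/4 · 0.2 = 0.05, 1/4 · 0.2 = 0.05, 1/4 · 0.125 = 0.03125, 1/4 · 0.040909 = 0.010227; these sum to 0.14148.
The posterior is then P(bag A | data) = 0.35341, P(bag B | data) = 0.35341, P(bag C | data) = 0.22088, P(bag D | data) = 0.072289.
The predictive probability is P(black next | data) = (2/3)(0.35341) + (1)(0.35341) + (1)(0.22088) + (1/9)(0.072289) = 0.81794.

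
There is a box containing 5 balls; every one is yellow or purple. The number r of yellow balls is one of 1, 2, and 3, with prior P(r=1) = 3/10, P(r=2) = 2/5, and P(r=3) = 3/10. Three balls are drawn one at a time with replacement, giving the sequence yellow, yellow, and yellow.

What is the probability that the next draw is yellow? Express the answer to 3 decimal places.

0.534

Under each hypothesis, the probability of the observed sequence is: P(data | r = 1) = (1/5)(1/5)(1/5) = 0.008; P(data | r = 2) = (2/5)(2/5)(2/5) = 0.064; P(data | r = 3) = (3/5)(3/5)(3/5) = 0.216.
Weighting by the prior gives 3/10 · 0.008 = 0.0024, 2/5 · 0.064 = 0.0256, 3/10 · 0.216 = 0.0648; with total 0.0928.
The posterior is then P(r = 1 | data) = 0.025862, P(r = 2 | data) = 0.27586, P(r = 3 | data) = 0.69828.
Averaging over the posterior, P(yellow next | data) = (1/5)(0.025862) + (2/5)(0.27586) + (3/5)(0.69828) = 0.53448.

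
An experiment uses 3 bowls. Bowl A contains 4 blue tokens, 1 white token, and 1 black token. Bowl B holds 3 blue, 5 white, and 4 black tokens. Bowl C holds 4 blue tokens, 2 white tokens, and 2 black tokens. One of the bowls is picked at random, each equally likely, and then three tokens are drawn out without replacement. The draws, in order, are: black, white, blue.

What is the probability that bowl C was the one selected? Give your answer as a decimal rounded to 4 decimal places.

0.3767

Under each hypothesis, the probability of the observed sequence is: P(data | bowl A) = (1/6)(1/5)(4/4) = 0.033333; P(data | bowl B) = (4/12)(5/11)(3/10) = 0.045455; P(data | bowl C) = (2/8)(2/7)(4/6) = 0.047619.
Weighting by the prior gives 1/3 · 0.033333 = 0.011111, 1/3 · 0.045455 = 0.015152, 1/3 · 0.047619 = 0.015873; summing to 0.042136.
Hence P(bowl C | data) = (0.015873) / (0.042136) = 0.37671.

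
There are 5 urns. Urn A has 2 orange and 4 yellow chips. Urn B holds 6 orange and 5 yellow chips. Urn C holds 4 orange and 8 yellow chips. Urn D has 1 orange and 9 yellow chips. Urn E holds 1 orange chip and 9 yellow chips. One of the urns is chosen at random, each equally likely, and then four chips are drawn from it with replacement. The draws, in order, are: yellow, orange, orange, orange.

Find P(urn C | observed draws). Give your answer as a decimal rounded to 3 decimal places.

0.198

Compute the likelihood of the observed sequence for each case: P(data | urn A) = (4/6)(2/6)(2/6)(2/6) = 0.024691; P(data | urn B) = (5/11)(6/11)(6/11)(6/11) = 0.073765; P(data | urn C) = (8/12)(4/12)(4/12)(4/12) = 0.024691; P(data | urn D) = (9/10)(1/10)(1/10)(1/10) = 0.0009; P(data | urn E) = (9/10)(1/10)(1/10)(1/10) = 0.0009.
Weighting by the prior gives 1/5 · 0.024691 = 0.0049383, 1/5 · 0.073765 = 0.014753, 1/5 · 0.024691 = 0.0049383, 1/5 · 0.0009 = 0.00018, 1/5 · 0.0009 = 0.00018; these sum to 0.02499.
So P(urn C | data) = (0.0049383) / (0.02499) = 0.19761.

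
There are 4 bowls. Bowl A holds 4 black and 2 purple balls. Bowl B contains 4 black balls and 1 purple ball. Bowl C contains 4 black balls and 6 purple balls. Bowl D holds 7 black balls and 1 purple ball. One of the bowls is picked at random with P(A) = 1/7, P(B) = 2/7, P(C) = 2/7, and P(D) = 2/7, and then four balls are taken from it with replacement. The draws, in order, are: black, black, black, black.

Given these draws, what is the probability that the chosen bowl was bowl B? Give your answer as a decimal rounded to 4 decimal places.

For each hypothesis, P(data | H) works out to: P(data | bowl A) = (4/6)(4/6)(4/6)(4/6) = 0.19753; P(data | bowl B) = (4/5)(4/5)(4/5)(4/5) = 0.4096; P(data | bowl C) = (4/10)(4/10)(4/10)(4/10) = 0.0256; P(data | bowl D) = (7/8)(7/8)(7/8)(7/8) = 0.58618.
Weighting by the prior gives 1/7 · 0.19753 = 0.028219, 2/7 · 0.4096 = 0.11703, 2/7 · 0.0256 = 0.0073143, 2/7 · 0.58618 = 0.16748; these sum to 0.32004.
So P(bowl B | data) = (0.11703) / (0.32004) = 0.36567.

0.3657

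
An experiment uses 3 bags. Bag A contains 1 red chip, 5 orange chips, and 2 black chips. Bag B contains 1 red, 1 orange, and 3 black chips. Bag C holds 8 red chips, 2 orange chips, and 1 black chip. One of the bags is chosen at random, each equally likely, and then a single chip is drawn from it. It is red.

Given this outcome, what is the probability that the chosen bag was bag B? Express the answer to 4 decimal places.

Compute the likelihood of this draw for each case: P(data | bag A) = (1/8) = 0.125; P(data | bag B) = (1/5) = 0.2; P(data | bag C) = (8/11) = 0.72727.
Multiplying each by its prior: 1/3 · 0.125 = 0.041667, 1/3 · 0.2 = 0.066667, 1/3 · 0.72727 = 0.24242; these sum to 0.35076.
So P(bag B | data) = (0.066667) / (0.35076) = 0.19006.

0.1901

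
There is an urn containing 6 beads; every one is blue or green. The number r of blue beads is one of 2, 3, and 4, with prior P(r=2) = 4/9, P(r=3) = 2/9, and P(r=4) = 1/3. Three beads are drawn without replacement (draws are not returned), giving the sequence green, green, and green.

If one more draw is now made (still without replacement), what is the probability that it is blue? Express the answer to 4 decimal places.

Compute the likelihood of the observed sequence for each case: P(data | r = 2) = (4/6)(3/5)(2/4) = 1/5; P(data | r = 3) = (3/6)(2/5)(1/4) = 1/20; P(data | r = 4) = (2/6)(1/5)(0/4) = 0.
The prior-weighted likelihoods are 4/9 · 1/5 = 4/45, 2/9 · 1/20 = 1/90, 1/3 · 0 = 0; summing to 1/10.
The posterior is then P(r = 2 | data) = 8/9, P(r = 3 | data) = 1/9, P(r = 4 | data) = 0.
Averaging over the posterior, P(blue next | data) = (2/3)(8/9) + (1)(1/9) = 19/27.

0.7037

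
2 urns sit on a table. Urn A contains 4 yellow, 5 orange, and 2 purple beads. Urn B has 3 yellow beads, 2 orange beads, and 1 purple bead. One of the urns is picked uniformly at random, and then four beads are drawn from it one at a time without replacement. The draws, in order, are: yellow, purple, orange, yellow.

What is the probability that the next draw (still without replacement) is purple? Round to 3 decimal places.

0.045

For each hypothesis, P(data | H) works out to: P(data | urn A) = (4/11)(2/10)(5/9)(3/8) = 1/66; P(data | urn B) = (3/6)(1/5)(2/4)(2/3) = 1/30.
Weighting by the prior gives 1/2 · 1/66 = 1/132, 1/2 · 1/30 = 1/60; with total 4/165.
The posterior is then P(urn A | data) = 5/16, P(urn B | data) = 11/16.
So P(purple next | data) = Σ P(purple next | H) P(H | data) = (1/7)(5/16) + (0)(11/16) = 5/112.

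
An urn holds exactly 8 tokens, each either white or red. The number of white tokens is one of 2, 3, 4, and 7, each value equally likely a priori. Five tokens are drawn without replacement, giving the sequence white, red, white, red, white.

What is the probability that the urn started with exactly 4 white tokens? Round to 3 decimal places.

Compute the likelihood of the observed sequence for each case: P(data | r = 2) = (2/8)(6/7)(1/6)(5/5)(0/4) = 0; P(data | r = 3) = (3/8)(5/7)(2/6)(4/5)(1/4) = 0.017857; P(data | r = 4) = (4/8)(4/7)(3/6)(3/5)(2/4) = 0.042857; P(data | r = 7) = (7/8)(1/7)(6/6)(0/5) = 0.
Weighting by the prior gives 1/4 · 0 = 0, 1/4 · 0.017857 = 0.0044643, 1/4 · 0.042857 = 0.010714, 1/4 · 0 = 0; these sum to 0.015179.
Therefore the posterior P(r = 4 | data) = (0.010714) / (0.015179) = 0.70588.

0.706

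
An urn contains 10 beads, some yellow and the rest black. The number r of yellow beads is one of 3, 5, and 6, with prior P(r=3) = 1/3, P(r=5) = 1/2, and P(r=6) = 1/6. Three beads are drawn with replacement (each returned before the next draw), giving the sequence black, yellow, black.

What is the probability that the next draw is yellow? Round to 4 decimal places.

0.4357

Under each hypothesis, the probability of the observed sequence is: P(data | r = 3) = (7/10)(3/10)(7/10) = 147/1000; P(data | r = 5) = (5/10)(5/10)(5/10) = 1/8; P(data | r = 6) = (4/10)(6/10)(4/10) = 12/125.
Weighting by the prior gives 1/3 · 147/1000 = 49/1000, 1/2 · 1/8 = 1/16, 1/6 · 12/125 = 2/125; these sum to 51/400.
Normalising, the posterior is P(r = 3 | data) = 0.38431, P(r = 5 | data) = 0.4902, P(r = 6 | data) = 0.12549.
Averaging over the posterior, P(yellow next | data) = (3/10)(0.38431) + (1/2)(0.4902) + (3/5)(0.12549) = 0.43569.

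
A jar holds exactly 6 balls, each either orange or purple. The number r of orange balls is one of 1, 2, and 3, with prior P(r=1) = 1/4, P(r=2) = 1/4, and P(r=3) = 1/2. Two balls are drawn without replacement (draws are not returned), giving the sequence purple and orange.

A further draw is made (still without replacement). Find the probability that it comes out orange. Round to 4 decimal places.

0.3548

Compute the likelihood of the observed sequence for each case: P(data | r = 1) = (5/6)(1/5) = 1/6; P(data | r = 2) = (4/6)(2/5) = 4/15; P(data | r = 3) = (3/6)(3/5) = 3/10.
The prior-weighted likelihoods are 1/4 · 1/6 = 1/24, 1/4 · 4/15 = 1/15, 1/2 · 3/10 = 3/20; summing to 31/120.
The posterior is then P(r = 1 | data) = 5/31, P(r = 2 | data) = 8/31, P(r = 3 | data) = 18/31.
So P(orange next | data) = Σ P(orange next | H) P(H | data) = (0)(5/31) + (1/4)(8/31) + (1/2)(18/31) = 11/31.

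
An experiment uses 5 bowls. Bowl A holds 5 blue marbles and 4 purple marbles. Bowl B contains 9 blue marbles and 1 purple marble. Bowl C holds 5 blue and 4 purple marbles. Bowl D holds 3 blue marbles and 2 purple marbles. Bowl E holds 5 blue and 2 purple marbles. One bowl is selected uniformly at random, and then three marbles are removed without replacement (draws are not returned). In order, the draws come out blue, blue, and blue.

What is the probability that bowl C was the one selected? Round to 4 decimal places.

0.0899

The likelihood of the observed sequence under each hypothesis: P(data | bowl A) = (5/9)(4/8)(3/7) = 5/42; P(data | bowl B) = (9/10)(8/9)(7/8) = 7/10; P(data | bowl C) = (5/9)(4/8)(3/7) = 5/42; P(data | bowl D) = (3/5)(2/4)(1/3) = 1/10; P(data | bowl E) = (5/7)(4/6)(3/5) = 2/7.
The prior-weighted likelihoods are 1/5 · 5/42 = 1/42, 1/5 · 7/10 = 7/50, 1/5 · 5/42 = 1/42, 1/5 · 1/10 = 1/50, 1/5 · 2/7 = 2/35; these sum to 139/525.
By Bayes' rule, P(bowl C | data) = (1/42) / (139/525) = 25/278.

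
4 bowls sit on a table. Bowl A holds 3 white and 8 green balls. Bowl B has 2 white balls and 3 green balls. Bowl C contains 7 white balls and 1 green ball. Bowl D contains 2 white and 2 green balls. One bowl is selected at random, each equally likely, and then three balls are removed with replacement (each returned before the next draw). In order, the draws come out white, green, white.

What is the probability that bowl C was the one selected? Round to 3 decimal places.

0.258

For each hypothesis, P(data | H) works out to: P(data | bowl A) = (3/11)(8/11)(3/11) = 0.054095; P(data | bowl B) = (2/5)(3/5)(2/5) = 0.096; P(data | bowl C) = (7/8)(1/8)(7/8) = 0.095703; P(data | bowl D) = (2/4)(2/4)(2/4) = 0.125.
Weighting by the prior gives 1/4 · 0.054095 = 0.013524, 1/4 · 0.096 = 0.024, 1/4 · 0.095703 = 0.023926, 1/4 · 0.125 = 0.03125; these sum to 0.092699.
By Bayes' rule, P(bowl C | data) = (0.023926) / (0.092699) = 0.2581.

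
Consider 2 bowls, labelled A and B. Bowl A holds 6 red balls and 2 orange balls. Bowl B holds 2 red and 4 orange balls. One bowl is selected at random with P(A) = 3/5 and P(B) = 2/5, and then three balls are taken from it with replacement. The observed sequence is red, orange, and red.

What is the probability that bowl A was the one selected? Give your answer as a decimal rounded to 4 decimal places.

0.7401

For each hypothesis, P(data | H) works out to: P(data | bowl A) = (6/8)(2/8)(6/8) = 0.14062; P(data | bowl B) = (2/6)(4/6)(2/6) = 0.074074.
Weighting by the prior gives 3/5 · 0.14062 = 0.084375, 2/5 · 0.074074 = 0.02963; these sum to 0.114.
By Bayes' rule, P(bowl A | data) = (0.084375) / (0.114) = 0.7401.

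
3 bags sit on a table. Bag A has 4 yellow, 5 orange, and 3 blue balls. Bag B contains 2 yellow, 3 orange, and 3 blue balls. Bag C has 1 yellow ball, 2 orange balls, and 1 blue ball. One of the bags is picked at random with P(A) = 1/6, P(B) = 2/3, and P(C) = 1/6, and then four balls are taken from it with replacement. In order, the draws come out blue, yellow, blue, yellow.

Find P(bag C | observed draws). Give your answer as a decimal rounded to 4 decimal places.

0.0849

Compute the likelihood of the observed sequence for each case: P(data | bag A) = (3/12)(4/12)(3/12)(4/12) = 0.0069444; P(data | bag B) = (3/8)(2/8)(3/8)(2/8) = 0.0087891; P(data | bag C) = (1/4)(1/4)(1/4)(1/4) = 0.0039062.
Multiplying each by its prior: 1/6 · 0.0069444 = 0.0011574, 2/3 · 0.0087891 = 0.0058594, 1/6 · 0.0039062 = 0.00065104; summing to 0.0076678.
Hence P(bag C | data) = (0.00065104) / (0.0076678) = 0.084906.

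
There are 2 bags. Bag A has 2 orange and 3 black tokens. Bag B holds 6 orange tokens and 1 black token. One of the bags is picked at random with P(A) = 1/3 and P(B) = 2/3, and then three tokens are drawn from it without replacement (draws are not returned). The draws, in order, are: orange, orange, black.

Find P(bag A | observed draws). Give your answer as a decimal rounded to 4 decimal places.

The likelihood of the observed sequence under each hypothesis: P(data | bag A) = (2/5)(1/4)(3/3) = 1/10; P(data | bag B) = (6/7)(5/6)(1/5) = 1/7.
Multiplying each by its prior: 1/3 · 1/10 = 1/30, 2/3 · 1/7 = 2/21; with total 9/70.
Hence P(bag A | data) = (1/30) / (9/70) = 7/27.

0.2593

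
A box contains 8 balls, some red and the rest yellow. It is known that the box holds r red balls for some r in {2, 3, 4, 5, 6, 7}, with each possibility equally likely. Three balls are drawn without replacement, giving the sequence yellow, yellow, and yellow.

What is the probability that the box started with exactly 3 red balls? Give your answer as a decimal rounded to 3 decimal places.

For each hypothesis, P(data | H) works out to: P(data | r = 2) = (6/8)(5/7)(4/6) = 5/14; P(data | r = 3) = (5/8)(4/7)(3/6) = 5/28; P(data | r = 4) = (4/8)(3/7)(2/6) = 1/14; P(data | r = 5) = (3/8)(2/7)(1/6) = 1/56; P(data | r = 6) = (2/8)(1/7)(0/6) = 0; P(data | r = 7) = (1/8)(0/7) = 0.
Weighting by the prior gives 1/6 · 5/14 = 5/84, 1/6 · 5/28 = 5/168, 1/6 · 1/14 = 1/84, 1/6 · 1/56 = 1/336, 1/6 · 0 = 0, 1/6 · 0 = 0; with total 5/48.
Hence P(r = 3 | data) = (5/168) / (5/48) = 2/7.

0.286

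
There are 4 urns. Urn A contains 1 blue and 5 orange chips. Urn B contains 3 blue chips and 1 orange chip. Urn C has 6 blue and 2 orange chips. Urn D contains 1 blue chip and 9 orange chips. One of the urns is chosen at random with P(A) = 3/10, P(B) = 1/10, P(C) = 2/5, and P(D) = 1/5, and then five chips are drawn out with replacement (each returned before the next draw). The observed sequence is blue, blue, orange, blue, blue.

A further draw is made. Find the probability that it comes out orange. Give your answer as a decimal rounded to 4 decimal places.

0.2531

Compute the likelihood of the observed sequence for each case: P(data | urn A) = (1/6)(1/6)(5/6)(1/6)(1/6) = 0.000643; P(data | urn B) = (3/4)(3/4)(1/4)(3/4)(3/4) = 0.079102; P(data | urn C) = (6/8)(6/8)(2/8)(6/8)(6/8) = 0.079102; P(data | urn D) = (1/10)(1/10)(9/10)(1/10)(1/10) = 9e-05.
The prior-weighted likelihoods are 3/10 · 0.000643 = 0.0001929, 1/10 · 0.079102 = 0.0079102, 2/5 · 0.079102 = 0.031641, 1/5 · 9e-05 = 1.8e-05; with total 0.039762.
Normalising, the posterior is P(urn A | data) = 0.0048514, P(urn B | data) = 0.19894, P(urn C | data) = 0.79576, P(urn D | data) = 0.0004527.
The predictive probability is P(orange next | data) = (5/6)(0.0048514) + (1/4)(0.19894) + (1/4)(0.79576) + (9/10)(0.0004527) = 0.25312.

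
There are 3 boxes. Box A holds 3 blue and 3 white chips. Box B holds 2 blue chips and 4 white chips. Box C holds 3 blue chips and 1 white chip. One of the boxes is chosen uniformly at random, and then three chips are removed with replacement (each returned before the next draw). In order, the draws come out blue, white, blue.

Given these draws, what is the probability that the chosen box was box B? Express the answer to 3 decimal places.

0.218

The likelihood of the observed sequence under each hypothesis: P(data | box A) = (3/6)(3/6)(3/6) = 0.125; P(data | box B) = (2/6)(4/6)(2/6) = 0.074074; P(data | box C) = (3/4)(1/4)(3/4) = 0.14062.
Weighting by the prior gives 1/3 · 0.125 = 0.041667, 1/3 · 0.074074 = 0.024691, 1/3 · 0.14062 = 0.046875; summing to 0.11323.
Hence P(box B | data) = (0.024691) / (0.11323) = 0.21806.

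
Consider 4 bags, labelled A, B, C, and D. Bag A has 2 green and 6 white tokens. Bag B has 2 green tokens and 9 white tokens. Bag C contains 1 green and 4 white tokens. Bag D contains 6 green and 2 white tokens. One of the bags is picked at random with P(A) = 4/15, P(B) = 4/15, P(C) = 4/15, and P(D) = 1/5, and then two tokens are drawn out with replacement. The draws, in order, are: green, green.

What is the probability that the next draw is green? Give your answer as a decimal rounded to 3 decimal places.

0.621

For each hypothesis, P(data | H) works out to: P(data | bag A) = (2/8)(2/8) = 0.0625; P(data | bag B) = (2/11)(2/11) = 0.033058; P(data | bag C) = (1/5)(1/5) = 0.04; P(data | bag D) = (6/8)(6/8) = 0.5625.
Weighting by the prior gives 4/15 · 0.0625 = 0.016667, 4/15 · 0.033058 = 0.0088154, 4/15 · 0.04 = 0.010667, 1/5 · 0.5625 = 0.1125; summing to 0.14865.
Normalising, the posterior is P(bag A | data) = 0.11212, P(bag B | data) = 0.059304, P(bag C | data) = 0.071758, P(bag D | data) = 0.75682.
Averaging over the posterior, P(green next | data) = (1/4)(0.11212) + (2/11)(0.059304) + (1/5)(0.071758) + (3/4)(0.75682) = 0.62078.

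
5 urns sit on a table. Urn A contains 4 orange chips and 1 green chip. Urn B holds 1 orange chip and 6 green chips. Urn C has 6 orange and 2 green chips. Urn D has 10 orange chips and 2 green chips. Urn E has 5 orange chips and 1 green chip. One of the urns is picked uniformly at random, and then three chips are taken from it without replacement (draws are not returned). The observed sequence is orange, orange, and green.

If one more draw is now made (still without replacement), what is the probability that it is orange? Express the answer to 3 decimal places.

Under each hypothesis, the probability of the observed sequence is: P(data | urn A) = (4/5)(3/4)(1/3) = 0.2; P(data | urn B) = (1/7)(0/6) = 0; P(data | urn C) = (6/8)(5/7)(2/6) = 0.17857; P(data | urn D) = (10/12)(9/11)(2/10) = 0.13636; P(data | urn E) = (5/6)(4/5)(1/4) = 0.16667.
Multiplying each by its prior: 1/5 · 0.2 = 0.04, 1/5 · 0 = 0, 1/5 · 0.17857 = 0.035714, 1/5 · 0.13636 = 0.027273, 1/5 · 0.16667 = 0.033333; these sum to 0.13632.
Dividing through by the total gives posterior P(urn A | data) = 0.29343, P(urn B | data) = 0, P(urn C | data) = 0.26199, P(urn D | data) = 0.20006, P(urn E | data) = 0.24452.
The predictive probability is P(orange next | data) = (1)(0.29343) + (4/5)(0.26199) + (8/9)(0.20006) + (1)(0.24452) = 0.92537.

0.925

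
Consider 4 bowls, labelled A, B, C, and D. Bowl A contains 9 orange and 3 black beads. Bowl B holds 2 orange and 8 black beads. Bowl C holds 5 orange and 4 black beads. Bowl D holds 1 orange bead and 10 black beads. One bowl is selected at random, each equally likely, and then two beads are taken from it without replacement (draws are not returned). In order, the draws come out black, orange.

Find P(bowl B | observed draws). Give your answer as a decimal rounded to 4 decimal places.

0.2367

For each hypothesis, P(data | H) works out to: P(data | bowl A) = (3/12)(9/11) = 0.20455; P(data | bowl B) = (8/10)(2/9) = 0.17778; P(data | bowl C) = (4/9)(5/8) = 0.27778; P(data | bowl D) = (10/11)(1/10) = 0.090909.
Weighting by the prior gives 1/4 · 0.20455 = 0.051136, 1/4 · 0.17778 = 0.044444, 1/4 · 0.27778 = 0.069444, 1/4 · 0.090909 = 0.022727; with total 0.18775.
By Bayes' rule, P(bowl B | data) = (0.044444) / (0.18775) = 0.23672.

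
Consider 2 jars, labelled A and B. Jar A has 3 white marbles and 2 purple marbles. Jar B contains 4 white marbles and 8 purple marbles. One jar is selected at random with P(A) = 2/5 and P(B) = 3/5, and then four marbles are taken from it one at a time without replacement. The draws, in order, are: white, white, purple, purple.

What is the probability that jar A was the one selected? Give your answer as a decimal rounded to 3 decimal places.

For each hypothesis, P(data | H) works out to: P(data | jar A) = (3/5)(2/4)(2/3)(1/2) = 1/10; P(data | jar B) = (4/12)(3/11)(8/10)(7/9) = 28/495.
Weighting by the prior gives 2/5 · 1/10 = 1/25, 3/5 · 28/495 = 28/825; these sum to 61/825.
Hence P(jar A | data) = (1/25) / (61/825) = 33/61.

0.541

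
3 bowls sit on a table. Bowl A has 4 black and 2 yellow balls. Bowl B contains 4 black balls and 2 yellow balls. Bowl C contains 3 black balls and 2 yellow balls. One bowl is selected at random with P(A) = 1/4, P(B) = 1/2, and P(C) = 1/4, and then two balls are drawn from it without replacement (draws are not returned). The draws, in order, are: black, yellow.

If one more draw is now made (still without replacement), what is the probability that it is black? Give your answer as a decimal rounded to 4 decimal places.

0.7273

Compute the likelihood of the observed sequence for each case: P(data | bowl A) = (4/6)(2/5) = 4/15; P(data | bowl B) = (4/6)(2/5) = 4/15; P(data | bowl C) = (3/5)(2/4) = 3/10.
The prior-weighted likelihoods are 1/4 · 4/15 = 1/15, 1/2 · 4/15 = 2/15, 1/4 · 3/10 = 3/40; summing to 11/40.
Dividing through by the total gives posterior P(bowl A | data) = 8/33, P(bowl B | data) = 16/33, P(bowl C | data) = 3/11.
So P(black next | data) = Σ P(black next | H) P(H | data) = (3/4)(8/33) + (3/4)(16/33) + (2/3)(3/11) = 8/11.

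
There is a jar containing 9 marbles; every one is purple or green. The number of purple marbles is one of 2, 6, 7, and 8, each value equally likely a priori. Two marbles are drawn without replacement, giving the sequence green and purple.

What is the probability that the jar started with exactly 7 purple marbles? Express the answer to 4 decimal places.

0.2593

The likelihood of the observed sequence under each hypothesis: P(data | r = 2) = (7/9)(2/8) = 7/36; P(data | r = 6) = (3/9)(6/8) = 1/4; P(data | r = 7) = (2/9)(7/8) = 7/36; P(data | r = 8) = (1/9)(8/8) = 1/9.
The prior-weighted likelihoods are 1/4 · 7/36 = 7/144, 1/4 · 1/4 = 1/16, 1/4 · 7/36 = 7/144, 1/4 · 1/9 = 1/36; with total 3/16.
By Bayes' rule, P(r = 7 | data) = (7/144) / (3/16) = 7/27.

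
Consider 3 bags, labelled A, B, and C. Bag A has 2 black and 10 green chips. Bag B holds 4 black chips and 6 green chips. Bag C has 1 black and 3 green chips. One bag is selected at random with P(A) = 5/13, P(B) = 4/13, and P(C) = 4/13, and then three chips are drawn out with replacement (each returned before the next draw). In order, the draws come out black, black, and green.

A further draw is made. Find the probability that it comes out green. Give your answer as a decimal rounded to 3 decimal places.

0.680

Compute the likelihood of the observed sequence for each case: P(data | bag A) = (2/12)(2/12)(10/12) = 0.023148; P(data | bag B) = (4/10)(4/10)(6/10) = 0.096; P(data | bag C) = (1/4)(1/4)(3/4) = 0.046875.
Weighting by the prior gives 5/13 · 0.023148 = 0.0089031, 4/13 · 0.096 = 0.029538, 4/13 · 0.046875 = 0.014423; summing to 0.052865.
The posterior is then P(bag A | data) = 0.16841, P(bag B | data) = 0.55876, P(bag C | data) = 0.27283.
The predictive probability is P(green next | data) = (5/6)(0.16841) + (3/5)(0.55876) + (3/4)(0.27283) = 0.68022.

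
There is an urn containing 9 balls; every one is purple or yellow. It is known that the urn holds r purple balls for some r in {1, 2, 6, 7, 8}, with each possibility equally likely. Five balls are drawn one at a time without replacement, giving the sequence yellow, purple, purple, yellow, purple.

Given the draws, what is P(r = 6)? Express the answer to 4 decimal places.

Compute the likelihood of the observed sequence for each case: P(data | r = 1) = (8/9)(1/8)(0/7) = 0; P(data | r = 2) = (7/9)(2/8)(1/7)(6/6)(0/5) = 0; P(data | r = 6) = (3/9)(6/8)(5/7)(2/6)(4/5) = 0.047619; P(data | r = 7) = (2/9)(7/8)(6/7)(1/6)(5/5) = 0.027778; P(data | r = 8) = (1/9)(8/8)(7/7)(0/6) = 0.
Weighting by the prior gives 1/5 · 0 = 0, 1/5 · 0 = 0, 1/5 · 0.047619 = 0.0095238, 1/5 · 0.027778 = 0.0055556, 1/5 · 0 = 0; with total 0.015079.
By Bayes' rule, P(r = 6 | data) = (0.0095238) / (0.015079) = 0.63158.

0.6316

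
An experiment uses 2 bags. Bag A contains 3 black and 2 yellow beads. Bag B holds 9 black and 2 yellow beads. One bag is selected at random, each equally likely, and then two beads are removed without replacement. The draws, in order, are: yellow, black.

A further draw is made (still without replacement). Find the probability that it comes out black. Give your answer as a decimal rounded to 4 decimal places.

0.7451

The likelihood of the observed sequence under each hypothesis: P(data | bag A) = (2/5)(3/4) = 3/10; P(data | bag B) = (2/11)(9/10) = 9/55.
The prior-weighted likelihoods are 1/2 · 3/10 = 3/20, 1/2 · 9/55 = 9/110; summing to 51/220.
The posterior is then P(bag A | data) = 11/17, P(bag B | data) = 6/17.
The predictive probability is P(black next | data) = (2/3)(11/17) + (8/9)(6/17) = 38/51.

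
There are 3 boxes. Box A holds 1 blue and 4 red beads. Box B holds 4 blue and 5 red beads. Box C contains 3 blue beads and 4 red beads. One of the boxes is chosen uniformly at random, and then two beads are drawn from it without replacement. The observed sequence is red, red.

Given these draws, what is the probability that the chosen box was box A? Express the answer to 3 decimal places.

Under each hypothesis, the probability of the observed sequence is: P(data | box A) = (4/5)(3/4) = 0.6; P(data | box B) = (5/9)(4/8) = 0.27778; P(data | box C) = (4/7)(3/6) = 0.28571.
The prior-weighted likelihoods are 1/3 · 0.6 = 0.2, 1/3 · 0.27778 = 0.092593, 1/3 · 0.28571 = 0.095238; these sum to 0.38783.
By Bayes' rule, P(box A | data) = (0.2) / (0.38783) = 0.51569.

0.516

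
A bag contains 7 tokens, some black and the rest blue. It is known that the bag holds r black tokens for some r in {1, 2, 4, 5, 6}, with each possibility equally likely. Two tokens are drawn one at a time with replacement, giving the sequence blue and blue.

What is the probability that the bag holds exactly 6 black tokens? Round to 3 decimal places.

0.013

Compute the likelihood of the observed sequence for each case: P(data | r = 1) = (6/7)(6/7) = 36/49; P(data | r = 2) = (5/7)(5/7) = 25/49; P(data | r = 4) = (3/7)(3/7) = 9/49; P(data | r = 5) = (2/7)(2/7) = 4/49; P(data | r = 6) = (1/7)(1/7) = 1/49.
The prior-weighted likelihoods are 1/5 · 36/49 = 36/245, 1/5 · 25/49 = 5/49, 1/5 · 9/49 = 9/245, 1/5 · 4/49 = 4/245, 1/5 · 1/49 = 1/245; these sum to 15/49.
By Bayes' rule, P(r = 6 | data) = (1/245) / (15/49) = 1/75.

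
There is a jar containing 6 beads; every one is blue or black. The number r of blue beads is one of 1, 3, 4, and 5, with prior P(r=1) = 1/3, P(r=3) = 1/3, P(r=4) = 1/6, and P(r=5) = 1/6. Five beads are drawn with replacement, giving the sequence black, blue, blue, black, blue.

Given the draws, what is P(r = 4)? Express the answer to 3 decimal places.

For each hypothesis, P(data | H) works out to: P(data | r = 1) = (5/6)(1/6)(1/6)(5/6)(1/6) = 0.003215; P(data | r = 3) = (3/6)(3/6)(3/6)(3/6)(3/6) = 0.03125; P(data | r = 4) = (2/6)(4/6)(4/6)(2/6)(4/6) = 0.032922; P(data | r = 5) = (1/6)(5/6)(5/6)(1/6)(5/6) = 0.016075.
Weighting by the prior gives 1/3 · 0.003215 = 0.0010717, 1/3 · 0.03125 = 0.010417, 1/6 · 0.032922 = 0.005487, 1/6 · 0.016075 = 0.0026792; these sum to 0.019654.
Therefore the posterior P(r = 4 | data) = (0.005487) / (0.019654) = 0.27917.

0.279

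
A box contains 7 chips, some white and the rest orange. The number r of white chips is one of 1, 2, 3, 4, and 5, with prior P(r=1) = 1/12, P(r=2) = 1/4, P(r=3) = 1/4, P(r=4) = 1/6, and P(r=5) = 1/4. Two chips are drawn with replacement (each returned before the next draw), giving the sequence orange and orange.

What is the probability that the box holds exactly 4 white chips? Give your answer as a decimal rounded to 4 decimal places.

For each hypothesis, P(data | H) works out to: P(data | r = 1) = (6/7)(6/7) = 36/49; P(data | r = 2) = (5/7)(5/7) = 25/49; P(data | r = 3) = (4/7)(4/7) = 16/49; P(data | r = 4) = (3/7)(3/7) = 9/49; P(data | r = 5) = (2/7)(2/7) = 4/49.
Multiplying each by its prior: 1/12 · 36/49 = 3/49, 1/4 · 25/49 = 25/196, 1/4 · 16/49 = 4/49, 1/6 · 9/49 = 3/98, 1/4 · 4/49 = 1/49; with total 9/28.
By Bayes' rule, P(r = 4 | data) = (3/98) / (9/28) = 2/21.

0.0952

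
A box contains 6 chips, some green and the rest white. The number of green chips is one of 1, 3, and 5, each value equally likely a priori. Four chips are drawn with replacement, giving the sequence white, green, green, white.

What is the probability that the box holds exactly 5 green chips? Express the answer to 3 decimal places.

For each hypothesis, P(data | H) works out to: P(data | r = 1) = (5/6)(1/6)(1/6)(5/6) = 0.01929; P(data | r = 3) = (3/6)(3/6)(3/6)(3/6) = 0.0625; P(data | r = 5) = (1/6)(5/6)(5/6)(1/6) = 0.01929.
Multiplying each by its prior: 1/3 · 0.01929 = 0.00643, 1/3 · 0.0625 = 0.020833, 1/3 · 0.01929 = 0.00643; these sum to 0.033693.
Hence P(r = 5 | data) = (0.00643) / (0.033693) = 0.19084.

0.191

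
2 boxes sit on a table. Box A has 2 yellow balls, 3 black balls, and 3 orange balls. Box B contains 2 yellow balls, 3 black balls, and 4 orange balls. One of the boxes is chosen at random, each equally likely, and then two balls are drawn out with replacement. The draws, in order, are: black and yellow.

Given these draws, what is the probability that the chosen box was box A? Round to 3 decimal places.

For each hypothesis, P(data | H) works out to: P(data | box A) = (3/8)(2/8) = 0.09375; P(data | box B) = (3/9)(2/9) = 0.074074.
Weighting by the prior gives 1/2 · 0.09375 = 0.046875, 1/2 · 0.074074 = 0.037037; these sum to 0.083912.
So P(box A | data) = (0.046875) / (0.083912) = 0.55862.

0.559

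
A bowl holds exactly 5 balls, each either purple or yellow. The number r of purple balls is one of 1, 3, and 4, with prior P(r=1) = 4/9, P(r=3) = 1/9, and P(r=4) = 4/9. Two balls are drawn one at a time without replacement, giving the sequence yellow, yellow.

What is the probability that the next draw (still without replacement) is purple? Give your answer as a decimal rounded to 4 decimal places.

0.3600

Compute the likelihood of the observed sequence for each case: P(data | r = 1) = (4/5)(3/4) = 3/5; P(data | r = 3) = (2/5)(1/4) = 1/10; P(data | r = 4) = (1/5)(0/4) = 0.
Multiplying each by its prior: 4/9 · 3/5 = 4/15, 1/9 · 1/10 = 1/90, 4/9 · 0 = 0; with total 5/18.
The posterior is then P(r = 1 | data) = 24/25, P(r = 3 | data) = 1/25, P(r = 4 | data) = 0.
So P(purple next | data) = Σ P(purple next | H) P(H | data) = (1/3)(24/25) + (1)(1/25) = 9/25.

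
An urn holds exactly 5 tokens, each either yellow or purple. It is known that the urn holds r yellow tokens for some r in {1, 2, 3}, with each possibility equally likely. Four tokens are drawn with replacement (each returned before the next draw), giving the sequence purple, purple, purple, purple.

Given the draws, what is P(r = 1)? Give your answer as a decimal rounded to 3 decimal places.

Under each hypothesis, the probability of the observed sequence is: P(data | r = 1) = (4/5)(4/5)(4/5)(4/5) = 0.4096; P(data | r = 2) = (3/5)(3/5)(3/5)(3/5) = 0.1296; P(data | r = 3) = (2/5)(2/5)(2/5)(2/5) = 0.0256.
Multiplying each by its prior: 1/3 · 0.4096 = 0.13653, 1/3 · 0.1296 = 0.0432, 1/3 · 0.0256 = 0.0085333; summing to 0.18827.
Hence P(r = 1 | data) = (0.13653) / (0.18827) = 0.72521.

0.725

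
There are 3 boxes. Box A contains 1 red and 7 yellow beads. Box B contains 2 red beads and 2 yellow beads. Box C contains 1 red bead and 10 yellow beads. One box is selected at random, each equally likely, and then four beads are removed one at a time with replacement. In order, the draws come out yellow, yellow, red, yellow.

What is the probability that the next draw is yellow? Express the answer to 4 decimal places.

0.7766

Compute the likelihood of the observed sequence for each case: P(data | box A) = (7/8)(7/8)(1/8)(7/8) = 0.08374; P(data | box B) = (2/4)(2/4)(2/4)(2/4) = 0.0625; P(data | box C) = (10/11)(10/11)(1/11)(10/11) = 0.068301.
Weighting by the prior gives 1/3 · 0.08374 = 0.027913, 1/3 · 0.0625 = 0.020833, 1/3 · 0.068301 = 0.022767; these sum to 0.071514.
Dividing through by the total gives posterior P(box A | data) = 0.39032, P(box B | data) = 0.29132, P(box C | data) = 0.31836.
So P(yellow next | data) = Σ P(yellow next | H) P(H | data) = (7/8)(0.39032) + (1/2)(0.29132) + (10/11)(0.31836) = 0.77661.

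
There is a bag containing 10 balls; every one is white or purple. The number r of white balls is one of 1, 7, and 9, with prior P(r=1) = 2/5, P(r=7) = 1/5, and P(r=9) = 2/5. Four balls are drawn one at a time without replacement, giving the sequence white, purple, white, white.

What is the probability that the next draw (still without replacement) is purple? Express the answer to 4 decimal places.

0.1282

For each hypothesis, P(data | H) works out to: P(data | r = 1) = (1/10)(9/9)(0/8) = 0; P(data | r = 7) = (7/10)(3/9)(6/8)(5/7) = 1/8; P(data | r = 9) = (9/10)(1/9)(8/8)(7/7) = 1/10.
Multiplying each by its prior: 2/5 · 0 = 0, 1/5 · 1/8 = 1/40, 2/5 · 1/10 = 1/25; summing to 13/200.
Normalising, the posterior is P(r = 1 | data) = 0, P(r = 7 | data) = 5/13, P(r = 9 | data) = 8/13.
The predictive probability is P(purple next | data) = (1/3)(5/13) + (0)(8/13) = 5/39.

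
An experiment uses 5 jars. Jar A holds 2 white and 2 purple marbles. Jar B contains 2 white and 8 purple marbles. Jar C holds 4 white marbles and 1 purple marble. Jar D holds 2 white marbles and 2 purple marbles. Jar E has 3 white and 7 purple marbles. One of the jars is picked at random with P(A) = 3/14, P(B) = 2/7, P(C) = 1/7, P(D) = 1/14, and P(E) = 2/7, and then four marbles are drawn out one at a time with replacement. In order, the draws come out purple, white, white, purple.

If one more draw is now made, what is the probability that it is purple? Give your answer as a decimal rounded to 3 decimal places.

0.587

Under each hypothesis, the probability of the observed sequence is: P(data | jar A) = (2/4)(2/4)(2/4)(2/4) = 0.0625; P(data | jar B) = (8/10)(2/10)(2/10)(8/10) = 0.0256; P(data | jar C) = (1/5)(4/5)(4/5)(1/5) = 0.0256; P(data | jar D) = (2/4)(2/4)(2/4)(2/4) = 0.0625; P(data | jar E) = (7/10)(3/10)(3/10)(7/10) = 0.0441.
The prior-weighted likelihoods are 3/14 · 0.0625 = 0.013393, 2/7 · 0.0256 = 0.0073143, 1/7 · 0.0256 = 0.0036571, 1/14 · 0.0625 = 0.0044643, 2/7 · 0.0441 = 0.0126; summing to 0.041429.
Normalising, the posterior is P(jar A | data) = 0.32328, P(jar B | data) = 0.17655, P(jar C | data) = 0.088276, P(jar D | data) = 0.10776, P(jar E | data) = 0.30414.
Averaging over the posterior, P(purple next | data) = (1/2)(0.32328) + (4/5)(0.17655) + (1/5)(0.088276) + (1/2)(0.10776) + (7/10)(0.30414) = 0.58731.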